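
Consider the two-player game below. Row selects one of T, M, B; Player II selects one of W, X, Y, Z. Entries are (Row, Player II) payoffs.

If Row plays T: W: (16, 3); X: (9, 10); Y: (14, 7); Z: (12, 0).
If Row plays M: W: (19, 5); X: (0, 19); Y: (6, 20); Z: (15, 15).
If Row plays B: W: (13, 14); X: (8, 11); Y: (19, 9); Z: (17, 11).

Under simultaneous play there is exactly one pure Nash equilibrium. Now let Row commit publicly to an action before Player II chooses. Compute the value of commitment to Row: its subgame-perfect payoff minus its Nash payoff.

Solve by backward induction (Row leads).
- T: Player II compares 3, 10, 7, 0 and picks X; Row would get 9.
- M: Player II compares 5, 19, 20, 15 and picks Y; Row would get 6.
- B: Player II compares 14, 11, 9, 11 and picks W; Row would get 13.
Row's induced payoffs are 9, 6, 13, so Row commits to B. Subgame-perfect outcome: (B, W) with payoffs (13, 14).
Now find the simultaneous Nash equilibrium.
Row's best replies: W→M; X→T; Y→B; Z→B.
Player II's best replies: T→X; M→Y; B→W.
Only (T, X) has each player best-responding; Nash payoffs (9, 10).
Row's commitment gain: 13 − 9 = 4.

4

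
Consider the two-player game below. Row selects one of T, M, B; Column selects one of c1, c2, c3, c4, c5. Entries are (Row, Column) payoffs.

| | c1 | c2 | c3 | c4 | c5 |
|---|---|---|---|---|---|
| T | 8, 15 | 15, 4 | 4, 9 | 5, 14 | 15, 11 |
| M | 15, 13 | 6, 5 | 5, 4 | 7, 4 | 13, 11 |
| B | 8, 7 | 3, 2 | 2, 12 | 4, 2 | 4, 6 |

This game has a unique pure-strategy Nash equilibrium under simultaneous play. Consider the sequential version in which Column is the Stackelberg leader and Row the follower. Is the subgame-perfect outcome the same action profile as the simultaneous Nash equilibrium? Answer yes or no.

yes

Row best-responds to each possible Column move:
- c1 → Row plays M (best of 8, 15, 8); Column gets 13.
- c2 → Row plays T (best of 15, 6, 3); Column gets 4.
- c3 → Row plays M (best of 4, 5, 2); Column gets 4.
- c4 → Row plays M (best of 5, 7, 4); Column gets 4.
- c5 → Row plays T (best of 15, 13, 4); Column gets 11.
Column's induced payoffs are 13, 4, 4, 4, 11, so Column commits to c1. Subgame-perfect outcome: (M, c1) with payoffs (15, 13).
Now find the simultaneous Nash equilibrium.
Row's best replies: c1→M; c2→T; c3→M; c4→M; c5→T.
Column's best replies: T→c1; M→c1; B→c3.
The unique mutual best reply is (M, c1), giving (15, 13).
Sequential outcome (M, c1) coincides with the Nash profile (M, c1).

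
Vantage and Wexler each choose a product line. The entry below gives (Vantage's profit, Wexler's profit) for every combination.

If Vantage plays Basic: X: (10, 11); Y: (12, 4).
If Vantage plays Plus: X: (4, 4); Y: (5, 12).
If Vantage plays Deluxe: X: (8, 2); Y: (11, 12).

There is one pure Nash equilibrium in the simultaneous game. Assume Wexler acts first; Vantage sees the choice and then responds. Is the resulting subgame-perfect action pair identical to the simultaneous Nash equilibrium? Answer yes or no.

Vantage best-responds to each possible Wexler move:
- X → Vantage plays Basic (best of 10, 4, 8); Wexler gets 11.
- Y → Vantage plays Basic (best of 12, 5, 11); Wexler gets 4.
Wexler's induced payoffs are 11, 4, so Wexler commits to X. Subgame-perfect outcome: (Basic, X) with payoffs (10, 11).
Now find the simultaneous Nash equilibrium.
Vantage's best replies: X→Basic; Y→Basic.
Wexler's best replies: Basic→X; Plus→Y; Deluxe→Y.
The unique mutual best reply is (Basic, X), giving (10, 11).
Sequential outcome (Basic, X) coincides with the Nash profile (Basic, X).

yes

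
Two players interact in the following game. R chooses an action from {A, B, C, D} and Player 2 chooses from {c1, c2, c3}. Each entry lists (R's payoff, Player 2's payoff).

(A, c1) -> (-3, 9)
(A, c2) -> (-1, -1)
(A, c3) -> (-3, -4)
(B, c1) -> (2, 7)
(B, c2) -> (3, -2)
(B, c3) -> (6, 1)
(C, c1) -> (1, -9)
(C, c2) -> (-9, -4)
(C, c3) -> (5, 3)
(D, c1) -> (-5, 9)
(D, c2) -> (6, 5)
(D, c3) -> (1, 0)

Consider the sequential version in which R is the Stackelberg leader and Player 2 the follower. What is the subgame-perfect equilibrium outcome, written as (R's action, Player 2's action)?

Work backward from Player 2's decision.
- A: Player 2 compares 9, -1, -4 and picks c1; R would get -3.
- B: Player 2 compares 7, -2, 1 and picks c1; R would get 2.
- C: Player 2 compares -9, -4, 3 and picks c3; R would get 5.
- D: Player 2 compares 9, 5, 0 and picks c1; R would get -5.
Among -3, 2, 5, -5, the best is 5 at C. Subgame-perfect outcome: (C, c3) with payoffs (5, 3).

(C, c3)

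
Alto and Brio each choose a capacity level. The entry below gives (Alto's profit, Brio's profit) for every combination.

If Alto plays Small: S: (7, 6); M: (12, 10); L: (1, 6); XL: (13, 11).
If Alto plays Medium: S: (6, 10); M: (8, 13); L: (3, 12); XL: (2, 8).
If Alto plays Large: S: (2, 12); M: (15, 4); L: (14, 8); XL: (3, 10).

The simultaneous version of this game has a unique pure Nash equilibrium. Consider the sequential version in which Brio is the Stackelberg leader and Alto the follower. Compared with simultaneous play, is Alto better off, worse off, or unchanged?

unchanged

Work backward from Alto's decision.
- S: BR = Small, leader payoff 6.
- M: BR = Large, leader payoff 4.
- L: BR = Large, leader payoff 8.
- XL: BR = Small, leader payoff 11.
Brio's induced payoffs are 6, 4, 8, 11, so Brio commits to XL. Subgame-perfect outcome: (Small, XL) with payoffs (13, 11).
Under simultaneous play:
Alto's best replies: S→Small; M→Large; L→Large; XL→Small.
Brio's best replies: Small→XL; Medium→M; Large→S.
The unique mutual best reply is (Small, XL), giving (13, 11).
Alto earns 13 sequentially versus 13 at the Nash outcome: unchanged.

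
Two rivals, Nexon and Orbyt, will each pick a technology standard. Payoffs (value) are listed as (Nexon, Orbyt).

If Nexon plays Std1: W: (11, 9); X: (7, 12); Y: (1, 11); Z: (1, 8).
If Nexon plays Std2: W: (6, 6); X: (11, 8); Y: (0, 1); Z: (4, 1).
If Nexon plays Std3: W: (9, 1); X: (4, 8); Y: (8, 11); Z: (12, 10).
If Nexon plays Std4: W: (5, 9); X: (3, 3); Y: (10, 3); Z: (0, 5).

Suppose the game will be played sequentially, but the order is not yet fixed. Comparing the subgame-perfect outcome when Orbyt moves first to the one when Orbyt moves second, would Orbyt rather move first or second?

first

If Nexon leads: Orbyt's best replies are Std1→X, Std2→X, Std3→Y, Std4→W; Nexon's induced payoffs 7, 11, 8, 5; outcome (Std2, X), payoffs (11, 8).
If Orbyt leads: Nexon's best replies are W→Std1, X→Std2, Y→Std4, Z→Std3; Orbyt's induced payoffs 9, 8, 3, 10; outcome (Std3, Z), payoffs (12, 10).
Orbyt gets 10 moving first and 8 moving second, so Orbyt prefers to move first.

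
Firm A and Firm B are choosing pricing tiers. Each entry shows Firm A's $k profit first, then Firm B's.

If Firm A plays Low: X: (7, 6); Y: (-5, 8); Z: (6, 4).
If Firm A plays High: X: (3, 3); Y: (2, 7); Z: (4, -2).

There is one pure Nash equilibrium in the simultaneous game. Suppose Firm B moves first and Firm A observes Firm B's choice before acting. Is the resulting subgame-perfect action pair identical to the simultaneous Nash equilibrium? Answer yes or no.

Backward induction with Firm B moving first.
- X → Firm A plays Low (best of 7, 3); Firm B gets 6.
- Y → Firm A plays High (best of -5, 2); Firm B gets 7.
- Z → Firm A plays Low (best of 6, 4); Firm B gets 4.
Firm B's induced payoffs are 6, 7, 4, so Firm B commits to Y. Subgame-perfect outcome: (High, Y) with payoffs (2, 7).
Under simultaneous play:
Firm A's best replies: X→Low; Y→High; Z→Low.
Firm B's best replies: Low→Y; High→Y.
Only (High, Y) has each player best-responding; Nash payoffs (2, 7).
Sequential outcome (High, Y) coincides with the Nash profile (High, Y).

yes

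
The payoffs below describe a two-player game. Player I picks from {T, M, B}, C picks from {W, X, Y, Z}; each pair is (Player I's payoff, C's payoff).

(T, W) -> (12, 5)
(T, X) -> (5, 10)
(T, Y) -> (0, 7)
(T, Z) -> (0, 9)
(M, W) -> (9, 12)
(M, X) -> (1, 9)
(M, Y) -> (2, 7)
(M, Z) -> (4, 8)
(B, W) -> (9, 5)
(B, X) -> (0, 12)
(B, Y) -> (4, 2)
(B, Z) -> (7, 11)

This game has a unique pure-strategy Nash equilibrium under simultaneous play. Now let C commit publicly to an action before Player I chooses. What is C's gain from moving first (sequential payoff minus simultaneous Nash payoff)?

1

Player I best-responds to each possible C move:
- W: BR = T, leader payoff 5.
- X: BR = T, leader payoff 10.
- Y: BR = B, leader payoff 2.
- Z: BR = B, leader payoff 11.
C's induced payoffs are 5, 10, 2, 11, so C commits to Z. Subgame-perfect outcome: (B, Z) with payoffs (7, 11).
For the simultaneous game, intersect best replies.
Player I's best replies: W→T; X→T; Y→B; Z→B.
C's best replies: T→X; M→W; B→X.
The unique mutual best reply is (T, X), giving (5, 10).
C's commitment gain: 11 − 10 = 1.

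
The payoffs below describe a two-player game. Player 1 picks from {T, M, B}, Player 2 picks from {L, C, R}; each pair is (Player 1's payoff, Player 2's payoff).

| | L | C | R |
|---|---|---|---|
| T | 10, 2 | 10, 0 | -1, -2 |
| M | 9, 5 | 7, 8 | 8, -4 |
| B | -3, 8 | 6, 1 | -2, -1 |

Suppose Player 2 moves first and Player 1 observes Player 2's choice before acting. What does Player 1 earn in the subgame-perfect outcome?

10

Backward induction with Player 2 moving first.
- L → Player 1 plays T (best of 10, 9, -3); Player 2 gets 2.
- C → Player 1 plays T (best of 10, 7, 6); Player 2 gets 0.
- R → Player 1 plays M (best of -1, 8, -2); Player 2 gets -4.
Among 2, 0, -4, the best is 2 at L. Subgame-perfect outcome: (T, L) with payoffs (10, 2).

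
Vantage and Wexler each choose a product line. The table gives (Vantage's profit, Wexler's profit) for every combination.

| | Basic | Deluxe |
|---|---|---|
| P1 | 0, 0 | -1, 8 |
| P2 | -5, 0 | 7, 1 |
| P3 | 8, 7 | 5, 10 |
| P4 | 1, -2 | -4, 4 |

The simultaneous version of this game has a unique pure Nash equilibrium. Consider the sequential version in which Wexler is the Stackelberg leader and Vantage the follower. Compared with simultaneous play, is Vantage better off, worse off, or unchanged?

better off

Vantage best-responds to each possible Wexler move:
- Basic → Vantage plays P3 (best of 0, -5, 8, 1); Wexler gets 7.
- Deluxe → Vantage plays P2 (best of -1, 7, 5, -4); Wexler gets 1.
Maximizing over 7, 1, Wexler chooses Basic. Subgame-perfect outcome: (P3, Basic) with payoffs (8, 7).
Now find the simultaneous Nash equilibrium.
Vantage's best replies: Basic→P3; Deluxe→P2.
Wexler's best replies: P1→Deluxe; P2→Deluxe; P3→Deluxe; P4→Deluxe.
Only (P2, Deluxe) has each player best-responding; Nash payoffs (7, 1).
Vantage earns 8 sequentially versus 7 at the Nash outcome: better off.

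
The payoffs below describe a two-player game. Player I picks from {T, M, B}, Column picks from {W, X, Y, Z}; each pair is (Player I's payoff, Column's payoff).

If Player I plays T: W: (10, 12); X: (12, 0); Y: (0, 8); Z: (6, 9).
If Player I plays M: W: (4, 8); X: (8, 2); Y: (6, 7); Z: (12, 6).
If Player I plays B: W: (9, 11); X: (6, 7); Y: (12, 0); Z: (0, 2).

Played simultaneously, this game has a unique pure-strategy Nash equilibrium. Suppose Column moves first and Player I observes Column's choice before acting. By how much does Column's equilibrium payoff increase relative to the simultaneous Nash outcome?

0

Work backward from Player I's decision.
- W: Player I compares 10, 4, 9 and picks T; Column would get 12.
- X: Player I compares 12, 8, 6 and picks T; Column would get 0.
- Y: Player I compares 0, 6, 12 and picks B; Column would get 0.
- Z: Player I compares 6, 12, 0 and picks M; Column would get 6.
Among 12, 0, 0, 6, the best is 12 at W. Subgame-perfect outcome: (T, W) with payoffs (10, 12).
Now find the simultaneous Nash equilibrium.
Player I's best replies: W→T; X→T; Y→B; Z→M.
Column's best replies: T→W; M→W; B→W.
The unique mutual best reply is (T, W), giving (10, 12).
Column's commitment gain: 12 − 12 = 0.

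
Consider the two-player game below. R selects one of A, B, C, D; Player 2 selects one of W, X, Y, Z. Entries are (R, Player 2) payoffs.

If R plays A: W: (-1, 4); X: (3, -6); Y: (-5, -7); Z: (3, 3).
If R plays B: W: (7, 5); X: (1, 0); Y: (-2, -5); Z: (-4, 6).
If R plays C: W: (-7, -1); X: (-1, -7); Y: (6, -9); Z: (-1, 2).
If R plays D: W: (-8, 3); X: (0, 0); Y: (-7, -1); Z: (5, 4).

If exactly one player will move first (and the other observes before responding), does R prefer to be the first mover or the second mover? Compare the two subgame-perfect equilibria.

If R leads: Player 2's best replies are A→W, B→Z, C→Z, D→Z; R's induced payoffs -1, -4, -1, 5; outcome (D, Z), payoffs (5, 4).
If Player 2 leads: R's best replies are W→B, X→A, Y→C, Z→D; Player 2's induced payoffs 5, -6, -9, 4; outcome (B, W), payoffs (7, 5).
R gets 5 moving first and 7 moving second, so R prefers to move second.

second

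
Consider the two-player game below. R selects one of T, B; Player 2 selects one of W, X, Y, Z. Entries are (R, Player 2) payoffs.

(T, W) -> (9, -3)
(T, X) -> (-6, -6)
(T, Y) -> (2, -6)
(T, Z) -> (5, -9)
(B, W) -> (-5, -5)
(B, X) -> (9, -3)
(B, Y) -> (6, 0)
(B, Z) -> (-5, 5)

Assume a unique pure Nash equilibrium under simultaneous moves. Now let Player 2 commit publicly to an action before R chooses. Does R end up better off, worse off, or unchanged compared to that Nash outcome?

Work backward from R's decision.
- W: BR = T, leader payoff -3.
- X: BR = B, leader payoff -3.
- Y: BR = B, leader payoff 0.
- Z: BR = T, leader payoff -9.
Player 2's induced payoffs are -3, -3, 0, -9, so Player 2 commits to Y. Subgame-perfect outcome: (B, Y) with payoffs (6, 0).
Under simultaneous play:
R's best replies: W→T; X→B; Y→B; Z→T.
Player 2's best replies: T→W; B→Z.
Only (T, W) has each player best-responding; Nash payoffs (9, -3).
R earns 6 sequentially versus 9 at the Nash outcome: worse off.

worse off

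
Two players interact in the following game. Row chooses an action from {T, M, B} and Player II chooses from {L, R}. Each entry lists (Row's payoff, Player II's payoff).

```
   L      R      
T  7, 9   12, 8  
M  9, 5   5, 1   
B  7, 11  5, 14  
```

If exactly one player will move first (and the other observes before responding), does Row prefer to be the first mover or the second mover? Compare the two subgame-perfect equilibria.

second

If Row leads: Player II's best replies are T→L, M→L, B→R; Row's induced payoffs 7, 9, 5; outcome (M, L), payoffs (9, 5).
If Player II leads: Row's best replies are L→M, R→T; Player II's induced payoffs 5, 8; outcome (T, R), payoffs (12, 8).
Row gets 9 moving first and 12 moving second, so Row prefers to move second.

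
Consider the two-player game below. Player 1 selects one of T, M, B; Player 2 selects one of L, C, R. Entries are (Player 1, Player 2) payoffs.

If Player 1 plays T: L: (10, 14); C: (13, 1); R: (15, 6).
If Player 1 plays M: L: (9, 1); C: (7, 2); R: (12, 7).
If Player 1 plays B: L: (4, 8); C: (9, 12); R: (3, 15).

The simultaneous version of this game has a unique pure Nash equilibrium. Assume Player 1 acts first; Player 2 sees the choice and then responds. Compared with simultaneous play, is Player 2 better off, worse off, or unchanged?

Player 2 best-responds to each possible Player 1 move:
- T → Player 2 plays L (best of 14, 1, 6); Player 1 gets 10.
- M → Player 2 plays R (best of 1, 2, 7); Player 1 gets 12.
- B → Player 2 plays R (best of 8, 12, 15); Player 1 gets 3.
Among 10, 12, 3, the best is 12 at M. Subgame-perfect outcome: (M, R) with payoffs (12, 7).
Now find the simultaneous Nash equilibrium.
Player 1's best replies: L→T; C→T; R→T.
Player 2's best replies: T→L; M→R; B→R.
The unique mutual best reply is (T, L), giving (10, 14).
Player 2 earns 7 sequentially versus 14 at the Nash outcome: worse off.

worse off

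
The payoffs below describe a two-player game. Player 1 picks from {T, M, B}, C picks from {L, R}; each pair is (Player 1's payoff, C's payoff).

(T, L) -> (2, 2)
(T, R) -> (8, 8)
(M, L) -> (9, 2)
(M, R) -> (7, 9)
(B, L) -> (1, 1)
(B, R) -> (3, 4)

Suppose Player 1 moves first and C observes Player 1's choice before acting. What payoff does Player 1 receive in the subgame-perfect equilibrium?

8

C best-responds to each possible Player 1 move:
- T: BR = R, leader payoff 8.
- M: BR = R, leader payoff 7.
- B: BR = R, leader payoff 3.
Among 8, 7, 3, the best is 8 at T. Subgame-perfect outcome: (T, R) with payoffs (8, 8).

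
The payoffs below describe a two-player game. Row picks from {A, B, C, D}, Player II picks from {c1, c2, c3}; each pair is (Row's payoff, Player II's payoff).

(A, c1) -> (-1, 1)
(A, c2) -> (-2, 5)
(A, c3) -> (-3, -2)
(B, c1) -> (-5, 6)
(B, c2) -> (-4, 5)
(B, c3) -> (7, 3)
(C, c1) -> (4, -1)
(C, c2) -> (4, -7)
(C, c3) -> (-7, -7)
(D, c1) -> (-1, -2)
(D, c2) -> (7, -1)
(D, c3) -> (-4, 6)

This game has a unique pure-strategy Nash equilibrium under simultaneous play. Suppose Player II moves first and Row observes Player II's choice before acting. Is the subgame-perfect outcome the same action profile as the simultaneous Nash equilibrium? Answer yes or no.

Backward induction with Player II moving first.
- c1: BR = C, leader payoff -1.
- c2: BR = D, leader payoff -1.
- c3: BR = B, leader payoff 3.
Maximizing over -1, -1, 3, Player II chooses c3. Subgame-perfect outcome: (B, c3) with payoffs (7, 3).
Now find the simultaneous Nash equilibrium.
Row's best replies: c1→C; c2→D; c3→B.
Player II's best replies: A→c2; B→c1; C→c1; D→c3.
The unique mutual best reply is (C, c1), giving (4, -1).
Sequential outcome (B, c3) differs from the Nash profile (C, c1).

no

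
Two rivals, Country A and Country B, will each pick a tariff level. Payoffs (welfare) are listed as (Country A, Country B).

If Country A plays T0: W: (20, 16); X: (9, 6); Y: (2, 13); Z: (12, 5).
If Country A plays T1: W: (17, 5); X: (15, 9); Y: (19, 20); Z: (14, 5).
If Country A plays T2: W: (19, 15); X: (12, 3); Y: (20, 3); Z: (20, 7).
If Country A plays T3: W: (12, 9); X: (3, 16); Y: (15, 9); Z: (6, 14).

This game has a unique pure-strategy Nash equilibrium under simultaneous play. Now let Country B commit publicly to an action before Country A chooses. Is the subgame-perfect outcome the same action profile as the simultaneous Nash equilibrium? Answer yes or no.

yes

Work backward from Country A's decision.
- W: BR = T0, leader payoff 16.
- X: BR = T1, leader payoff 9.
- Y: BR = T2, leader payoff 3.
- Z: BR = T2, leader payoff 7.
Maximizing over 16, 9, 3, 7, Country B chooses W. Subgame-perfect outcome: (T0, W) with payoffs (20, 16).
Under simultaneous play:
Country A's best replies: W→T0; X→T1; Y→T2; Z→T2.
Country B's best replies: T0→W; T1→Y; T2→W; T3→X.
The unique mutual best reply is (T0, W), giving (20, 16).
Sequential outcome (T0, W) coincides with the Nash profile (T0, W).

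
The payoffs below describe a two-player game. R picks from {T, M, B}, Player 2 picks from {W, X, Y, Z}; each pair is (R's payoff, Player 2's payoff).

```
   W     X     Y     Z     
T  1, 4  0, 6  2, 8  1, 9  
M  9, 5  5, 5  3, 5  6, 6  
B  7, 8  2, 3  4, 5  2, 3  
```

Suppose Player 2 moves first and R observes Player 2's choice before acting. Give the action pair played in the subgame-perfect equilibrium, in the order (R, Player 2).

(M, Z)

Backward induction with Player 2 moving first.
- W: BR = M, leader payoff 5.
- X: BR = M, leader payoff 5.
- Y: BR = B, leader payoff 5.
- Z: BR = M, leader payoff 6.
Among 5, 5, 5, 6, the best is 6 at Z. Subgame-perfect outcome: (M, Z) with payoffs (6, 6).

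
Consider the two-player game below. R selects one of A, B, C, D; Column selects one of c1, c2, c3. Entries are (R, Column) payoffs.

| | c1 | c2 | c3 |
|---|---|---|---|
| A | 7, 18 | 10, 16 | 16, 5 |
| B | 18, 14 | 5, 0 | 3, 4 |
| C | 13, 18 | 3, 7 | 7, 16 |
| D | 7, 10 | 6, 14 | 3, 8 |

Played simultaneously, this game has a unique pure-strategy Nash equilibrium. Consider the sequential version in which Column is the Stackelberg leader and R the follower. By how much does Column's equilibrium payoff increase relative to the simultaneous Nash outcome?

2

Solve by backward induction (Column leads).
- c1: R compares 7, 18, 13, 7 and picks B; Column would get 14.
- c2: R compares 10, 5, 3, 6 and picks A; Column would get 16.
- c3: R compares 16, 3, 7, 3 and picks A; Column would get 5.
Maximizing over 14, 16, 5, Column chooses c2. Subgame-perfect outcome: (A, c2) with payoffs (10, 16).
Under simultaneous play:
R's best replies: c1→B; c2→A; c3→A.
Column's best replies: A→c1; B→c1; C→c1; D→c2.
The unique mutual best reply is (B, c1), giving (18, 14).
Column's commitment gain: 16 − 14 = 2.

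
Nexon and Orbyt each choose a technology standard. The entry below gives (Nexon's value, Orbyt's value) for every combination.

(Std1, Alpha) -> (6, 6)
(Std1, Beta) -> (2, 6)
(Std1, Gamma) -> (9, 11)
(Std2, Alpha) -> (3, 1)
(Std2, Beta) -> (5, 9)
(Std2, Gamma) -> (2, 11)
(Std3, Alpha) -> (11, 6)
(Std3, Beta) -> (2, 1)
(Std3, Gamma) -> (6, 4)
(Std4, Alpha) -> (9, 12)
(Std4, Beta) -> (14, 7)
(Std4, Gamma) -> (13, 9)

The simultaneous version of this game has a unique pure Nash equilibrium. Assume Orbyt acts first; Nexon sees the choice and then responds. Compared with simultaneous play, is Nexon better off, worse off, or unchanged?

better off

Work backward from Nexon's decision.
- Alpha → Nexon plays Std3 (best of 6, 3, 11, 9); Orbyt gets 6.
- Beta → Nexon plays Std4 (best of 2, 5, 2, 14); Orbyt gets 7.
- Gamma → Nexon plays Std4 (best of 9, 2, 6, 13); Orbyt gets 9.
Among 6, 7, 9, the best is 9 at Gamma. Subgame-perfect outcome: (Std4, Gamma) with payoffs (13, 9).
For the simultaneous game, intersect best replies.
Nexon's best replies: Alpha→Std3; Beta→Std4; Gamma→Std4.
Orbyt's best replies: Std1→Gamma; Std2→Gamma; Std3→Alpha; Std4→Alpha.
Only (Std3, Alpha) has each player best-responding; Nash payoffs (11, 6).
Nexon earns 13 sequentially versus 11 at the Nash outcome: better off.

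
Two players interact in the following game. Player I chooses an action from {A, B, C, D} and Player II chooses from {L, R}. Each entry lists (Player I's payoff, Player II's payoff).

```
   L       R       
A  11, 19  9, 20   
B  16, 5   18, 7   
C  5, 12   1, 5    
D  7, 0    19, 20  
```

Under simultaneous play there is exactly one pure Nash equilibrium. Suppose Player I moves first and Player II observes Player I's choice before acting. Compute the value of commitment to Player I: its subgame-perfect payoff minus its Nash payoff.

0

Solve by backward induction (Player I leads).
- A: BR = R, leader payoff 9.
- B: BR = R, leader payoff 18.
- C: BR = L, leader payoff 5.
- D: BR = R, leader payoff 19.
Among 9, 18, 5, 19, the best is 19 at D. Subgame-perfect outcome: (D, R) with payoffs (19, 20).
Now find the simultaneous Nash equilibrium.
Player I's best replies: L→B; R→D.
Player II's best replies: A→R; B→R; C→L; D→R.
Only (D, R) has each player best-responding; Nash payoffs (19, 20).
Player I's commitment gain: 19 − 19 = 0.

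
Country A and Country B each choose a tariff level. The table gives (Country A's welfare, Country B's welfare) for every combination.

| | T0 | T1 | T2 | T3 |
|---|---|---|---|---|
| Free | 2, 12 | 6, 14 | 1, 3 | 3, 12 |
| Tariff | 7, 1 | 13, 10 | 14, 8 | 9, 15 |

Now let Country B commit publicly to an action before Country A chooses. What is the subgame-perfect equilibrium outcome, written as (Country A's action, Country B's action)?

Work backward from Country A's decision.
- T0: BR = Tariff, leader payoff 1.
- T1: BR = Tariff, leader payoff 10.
- T2: BR = Tariff, leader payoff 8.
- T3: BR = Tariff, leader payoff 15.
Among 1, 10, 8, 15, the best is 15 at T3. Subgame-perfect outcome: (Tariff, T3) with payoffs (9, 15).

(Tariff, T3)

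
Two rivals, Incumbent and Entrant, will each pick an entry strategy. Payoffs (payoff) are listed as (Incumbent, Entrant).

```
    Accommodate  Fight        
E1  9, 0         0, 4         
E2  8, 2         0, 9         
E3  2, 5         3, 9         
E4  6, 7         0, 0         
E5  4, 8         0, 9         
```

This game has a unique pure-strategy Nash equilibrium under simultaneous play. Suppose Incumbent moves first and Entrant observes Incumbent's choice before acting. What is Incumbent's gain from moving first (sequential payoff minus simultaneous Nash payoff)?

3

Work backward from Entrant's decision.
- E1: BR = Fight, leader payoff 0.
- E2: BR = Fight, leader payoff 0.
- E3: BR = Fight, leader payoff 3.
- E4: BR = Accommodate, leader payoff 6.
- E5: BR = Fight, leader payoff 0.
Maximizing over 0, 0, 3, 6, 0, Incumbent chooses E4. Subgame-perfect outcome: (E4, Accommodate) with payoffs (6, 7).
Under simultaneous play:
Incumbent's best replies: Accommodate→E1; Fight→E3.
Entrant's best replies: E1→Fight; E2→Fight; E3→Fight; E4→Accommodate; E5→Fight.
Only (E3, Fight) has each player best-responding; Nash payoffs (3, 9).
Incumbent's commitment gain: 6 − 3 = 3.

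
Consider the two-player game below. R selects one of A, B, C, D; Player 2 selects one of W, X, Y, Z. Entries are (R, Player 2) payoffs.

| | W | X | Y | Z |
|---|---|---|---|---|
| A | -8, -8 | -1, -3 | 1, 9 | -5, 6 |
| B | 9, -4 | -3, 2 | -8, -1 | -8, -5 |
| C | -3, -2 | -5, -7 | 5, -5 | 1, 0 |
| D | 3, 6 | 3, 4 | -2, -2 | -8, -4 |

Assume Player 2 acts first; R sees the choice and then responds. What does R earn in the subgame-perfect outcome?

3

Solve by backward induction (Player 2 leads).
- W: R compares -8, 9, -3, 3 and picks B; Player 2 would get -4.
- X: R compares -1, -3, -5, 3 and picks D; Player 2 would get 4.
- Y: R compares 1, -8, 5, -2 and picks C; Player 2 would get -5.
- Z: R compares -5, -8, 1, -8 and picks C; Player 2 would get 0.
Player 2's induced payoffs are -4, 4, -5, 0, so Player 2 commits to X. Subgame-perfect outcome: (D, X) with payoffs (3, 4).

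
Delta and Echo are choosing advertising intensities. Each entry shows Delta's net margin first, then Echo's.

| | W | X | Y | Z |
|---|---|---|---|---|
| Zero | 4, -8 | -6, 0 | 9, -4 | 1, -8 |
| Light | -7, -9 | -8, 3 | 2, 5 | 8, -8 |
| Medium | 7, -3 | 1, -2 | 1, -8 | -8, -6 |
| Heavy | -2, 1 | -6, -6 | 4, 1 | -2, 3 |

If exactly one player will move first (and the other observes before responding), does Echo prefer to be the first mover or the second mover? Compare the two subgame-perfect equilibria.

second

If Delta leads: Echo's best replies are Zero→X, Light→Y, Medium→X, Heavy→Z; Delta's induced payoffs -6, 2, 1, -2; outcome (Light, Y), payoffs (2, 5).
If Echo leads: Delta's best replies are W→Medium, X→Medium, Y→Zero, Z→Light; Echo's induced payoffs -3, -2, -4, -8; outcome (Medium, X), payoffs (1, -2).
Echo gets -2 moving first and 5 moving second, so Echo prefers to move second.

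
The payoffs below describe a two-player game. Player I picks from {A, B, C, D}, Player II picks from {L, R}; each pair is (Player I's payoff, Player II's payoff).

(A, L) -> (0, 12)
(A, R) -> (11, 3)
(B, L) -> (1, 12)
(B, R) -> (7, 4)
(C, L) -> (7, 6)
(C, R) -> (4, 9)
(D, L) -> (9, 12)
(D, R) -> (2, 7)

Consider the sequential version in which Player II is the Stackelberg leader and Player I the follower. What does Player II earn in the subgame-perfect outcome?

Work backward from Player I's decision.
- L: BR = D, leader payoff 12.
- R: BR = A, leader payoff 3.
Maximizing over 12, 3, Player II chooses L. Subgame-perfect outcome: (D, L) with payoffs (9, 12).

12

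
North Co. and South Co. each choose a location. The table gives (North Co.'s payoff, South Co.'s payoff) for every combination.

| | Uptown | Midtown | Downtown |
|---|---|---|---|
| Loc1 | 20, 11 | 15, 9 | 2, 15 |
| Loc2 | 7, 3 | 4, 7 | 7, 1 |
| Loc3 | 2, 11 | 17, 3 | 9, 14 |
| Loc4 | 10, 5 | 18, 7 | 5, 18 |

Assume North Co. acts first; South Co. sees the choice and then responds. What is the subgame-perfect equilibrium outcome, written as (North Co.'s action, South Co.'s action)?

Solve by backward induction (North Co. leads).
- Loc1: South Co. compares 11, 9, 15 and picks Downtown; North Co. would get 2.
- Loc2: South Co. compares 3, 7, 1 and picks Midtown; North Co. would get 4.
- Loc3: South Co. compares 11, 3, 14 and picks Downtown; North Co. would get 9.
- Loc4: South Co. compares 5, 7, 18 and picks Downtown; North Co. would get 5.
North Co.'s induced payoffs are 2, 4, 9, 5, so North Co. commits to Loc3. Subgame-perfect outcome: (Loc3, Downtown) with payoffs (9, 14).

(Loc3, Downtown)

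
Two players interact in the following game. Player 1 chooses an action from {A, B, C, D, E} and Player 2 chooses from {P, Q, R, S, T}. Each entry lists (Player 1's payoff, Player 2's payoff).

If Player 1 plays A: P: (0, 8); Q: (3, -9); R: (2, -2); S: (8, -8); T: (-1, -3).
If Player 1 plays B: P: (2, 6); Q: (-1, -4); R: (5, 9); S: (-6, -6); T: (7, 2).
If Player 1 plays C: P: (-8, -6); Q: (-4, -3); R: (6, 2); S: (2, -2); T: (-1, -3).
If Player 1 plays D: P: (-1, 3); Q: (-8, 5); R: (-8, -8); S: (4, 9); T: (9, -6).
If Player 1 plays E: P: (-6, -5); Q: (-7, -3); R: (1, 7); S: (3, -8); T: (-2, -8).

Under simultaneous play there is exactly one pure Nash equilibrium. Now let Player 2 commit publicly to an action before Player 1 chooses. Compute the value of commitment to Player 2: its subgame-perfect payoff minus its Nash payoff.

4

Solve by backward induction (Player 2 leads).
- P → Player 1 plays B (best of 0, 2, -8, -1, -6); Player 2 gets 6.
- Q → Player 1 plays A (best of 3, -1, -4, -8, -7); Player 2 gets -9.
- R → Player 1 plays C (best of 2, 5, 6, -8, 1); Player 2 gets 2.
- S → Player 1 plays A (best of 8, -6, 2, 4, 3); Player 2 gets -8.
- T → Player 1 plays D (best of -1, 7, -1, 9, -2); Player 2 gets -6.
Among 6, -9, 2, -8, -6, the best is 6 at P. Subgame-perfect outcome: (B, P) with payoffs (2, 6).
For the simultaneous game, intersect best replies.
Player 1's best replies: P→B; Q→A; R→C; S→A; T→D.
Player 2's best replies: A→P; B→R; C→R; D→S; E→R.
The unique mutual best reply is (C, R), giving (6, 2).
Player 2's commitment gain: 6 − 2 = 4.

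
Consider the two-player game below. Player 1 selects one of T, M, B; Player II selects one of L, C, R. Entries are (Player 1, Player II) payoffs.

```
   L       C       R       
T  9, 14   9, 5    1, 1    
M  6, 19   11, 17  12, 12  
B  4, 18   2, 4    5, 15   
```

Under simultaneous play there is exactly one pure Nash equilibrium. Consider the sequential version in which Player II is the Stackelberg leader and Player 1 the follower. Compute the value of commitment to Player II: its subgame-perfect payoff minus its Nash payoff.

3

Work backward from Player 1's decision.
- L: Player 1 compares 9, 6, 4 and picks T; Player II would get 14.
- C: Player 1 compares 9, 11, 2 and picks M; Player II would get 17.
- R: Player 1 compares 1, 12, 5 and picks M; Player II would get 12.
Player II's induced payoffs are 14, 17, 12, so Player II commits to C. Subgame-perfect outcome: (M, C) with payoffs (11, 17).
Under simultaneous play:
Player 1's best replies: L→T; C→M; R→M.
Player II's best replies: T→L; M→L; B→L.
The unique mutual best reply is (T, L), giving (9, 14).
Player II's commitment gain: 17 − 14 = 3.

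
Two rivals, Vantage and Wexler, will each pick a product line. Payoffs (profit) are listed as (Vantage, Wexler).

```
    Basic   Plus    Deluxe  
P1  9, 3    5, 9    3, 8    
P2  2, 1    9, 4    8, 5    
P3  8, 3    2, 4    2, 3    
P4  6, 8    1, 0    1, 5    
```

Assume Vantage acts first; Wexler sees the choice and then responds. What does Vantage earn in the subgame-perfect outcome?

8

Wexler best-responds to each possible Vantage move:
- P1: BR = Plus, leader payoff 5.
- P2: BR = Deluxe, leader payoff 8.
- P3: BR = Plus, leader payoff 2.
- P4: BR = Basic, leader payoff 6.
Among 5, 8, 2, 6, the best is 8 at P2. Subgame-perfect outcome: (P2, Deluxe) with payoffs (8, 5).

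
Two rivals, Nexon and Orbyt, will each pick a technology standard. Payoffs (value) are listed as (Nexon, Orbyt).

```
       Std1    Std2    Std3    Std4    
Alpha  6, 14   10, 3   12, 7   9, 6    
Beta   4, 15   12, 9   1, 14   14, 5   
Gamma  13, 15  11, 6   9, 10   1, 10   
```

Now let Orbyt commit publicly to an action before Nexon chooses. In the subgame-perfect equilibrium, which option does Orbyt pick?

Std1

Solve by backward induction (Orbyt leads).
- Std1: Nexon compares 6, 4, 13 and picks Gamma; Orbyt would get 15.
- Std2: Nexon compares 10, 12, 11 and picks Beta; Orbyt would get 9.
- Std3: Nexon compares 12, 1, 9 and picks Alpha; Orbyt would get 7.
- Std4: Nexon compares 9, 14, 1 and picks Beta; Orbyt would get 5.
Maximizing over 15, 9, 7, 5, Orbyt chooses Std1. Subgame-perfect outcome: (Gamma, Std1) with payoffs (13, 15).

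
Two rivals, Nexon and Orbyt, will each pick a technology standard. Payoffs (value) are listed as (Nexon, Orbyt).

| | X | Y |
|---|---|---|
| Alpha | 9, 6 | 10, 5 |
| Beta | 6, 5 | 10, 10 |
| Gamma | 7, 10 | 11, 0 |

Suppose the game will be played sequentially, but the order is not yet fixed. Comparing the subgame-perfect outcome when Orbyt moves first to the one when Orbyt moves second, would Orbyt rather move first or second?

second

If Nexon leads: Orbyt's best replies are Alpha→X, Beta→Y, Gamma→X; Nexon's induced payoffs 9, 10, 7; outcome (Beta, Y), payoffs (10, 10).
If Orbyt leads: Nexon's best replies are X→Alpha, Y→Gamma; Orbyt's induced payoffs 6, 0; outcome (Alpha, X), payoffs (9, 6).
Orbyt gets 6 moving first and 10 moving second, so Orbyt prefers to move second.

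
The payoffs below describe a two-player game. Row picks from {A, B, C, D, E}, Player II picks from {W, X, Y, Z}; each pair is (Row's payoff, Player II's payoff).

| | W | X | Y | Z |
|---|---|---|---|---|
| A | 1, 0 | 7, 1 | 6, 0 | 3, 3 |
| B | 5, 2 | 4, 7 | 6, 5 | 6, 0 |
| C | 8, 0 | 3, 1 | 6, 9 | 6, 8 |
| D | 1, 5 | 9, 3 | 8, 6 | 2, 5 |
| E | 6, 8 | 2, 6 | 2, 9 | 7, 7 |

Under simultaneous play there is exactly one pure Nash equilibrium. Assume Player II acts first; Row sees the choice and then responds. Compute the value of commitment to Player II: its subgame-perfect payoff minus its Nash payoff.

Row best-responds to each possible Player II move:
- W: Row compares 1, 5, 8, 1, 6 and picks C; Player II would get 0.
- X: Row compares 7, 4, 3, 9, 2 and picks D; Player II would get 3.
- Y: Row compares 6, 6, 6, 8, 2 and picks D; Player II would get 6.
- Z: Row compares 3, 6, 6, 2, 7 and picks E; Player II would get 7.
Player II's induced payoffs are 0, 3, 6, 7, so Player II commits to Z. Subgame-perfect outcome: (E, Z) with payoffs (7, 7).
Now find the simultaneous Nash equilibrium.
Row's best replies: W→C; X→D; Y→D; Z→E.
Player II's best replies: A→Z; B→X; C→Y; D→Y; E→Y.
The unique mutual best reply is (D, Y), giving (8, 6).
Player II's commitment gain: 7 − 6 = 1.

1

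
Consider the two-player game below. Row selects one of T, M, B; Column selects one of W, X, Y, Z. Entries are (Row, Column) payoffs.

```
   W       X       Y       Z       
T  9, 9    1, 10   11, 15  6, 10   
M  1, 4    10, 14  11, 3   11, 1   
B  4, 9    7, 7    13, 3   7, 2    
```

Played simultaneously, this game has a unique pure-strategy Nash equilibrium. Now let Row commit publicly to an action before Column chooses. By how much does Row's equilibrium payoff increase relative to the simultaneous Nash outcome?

Work backward from Column's decision.
- T: Column compares 9, 10, 15, 10 and picks Y; Row would get 11.
- M: Column compares 4, 14, 3, 1 and picks X; Row would get 10.
- B: Column compares 9, 7, 3, 2 and picks W; Row would get 4.
Row's induced payoffs are 11, 10, 4, so Row commits to T. Subgame-perfect outcome: (T, Y) with payoffs (11, 15).
Under simultaneous play:
Row's best replies: W→T; X→M; Y→B; Z→M.
Column's best replies: T→Y; M→X; B→W.
The unique mutual best reply is (M, X), giving (10, 14).
Row's commitment gain: 11 − 10 = 1.

1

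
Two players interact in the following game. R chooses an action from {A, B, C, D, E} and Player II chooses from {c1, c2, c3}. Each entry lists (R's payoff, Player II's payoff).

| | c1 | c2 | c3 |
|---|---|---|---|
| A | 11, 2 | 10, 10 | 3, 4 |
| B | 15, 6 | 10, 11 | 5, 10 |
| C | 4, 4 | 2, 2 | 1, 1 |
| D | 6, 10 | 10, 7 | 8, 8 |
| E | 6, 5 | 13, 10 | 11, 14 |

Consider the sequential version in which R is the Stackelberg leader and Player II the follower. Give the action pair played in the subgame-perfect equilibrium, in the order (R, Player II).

(E, c3)

Backward induction with R moving first.
- A: BR = c2, leader payoff 10.
- B: BR = c2, leader payoff 10.
- C: BR = c1, leader payoff 4.
- D: BR = c1, leader payoff 6.
- E: BR = c3, leader payoff 11.
Maximizing over 10, 10, 4, 6, 11, R chooses E. Subgame-perfect outcome: (E, c3) with payoffs (11, 14).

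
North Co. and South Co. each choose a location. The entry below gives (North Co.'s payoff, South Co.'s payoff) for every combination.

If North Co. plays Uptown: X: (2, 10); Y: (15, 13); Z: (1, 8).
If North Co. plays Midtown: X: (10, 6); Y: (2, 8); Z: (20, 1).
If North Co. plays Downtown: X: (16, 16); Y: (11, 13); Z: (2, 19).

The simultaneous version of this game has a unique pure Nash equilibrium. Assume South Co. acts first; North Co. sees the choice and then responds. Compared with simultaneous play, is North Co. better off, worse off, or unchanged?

better off

Backward induction with South Co. moving first.
- X → North Co. plays Downtown (best of 2, 10, 16); South Co. gets 16.
- Y → North Co. plays Uptown (best of 15, 2, 11); South Co. gets 13.
- Z → North Co. plays Midtown (best of 1, 20, 2); South Co. gets 1.
Maximizing over 16, 13, 1, South Co. chooses X. Subgame-perfect outcome: (Downtown, X) with payoffs (16, 16).
For the simultaneous game, intersect best replies.
North Co.'s best replies: X→Downtown; Y→Uptown; Z→Midtown.
South Co.'s best replies: Uptown→Y; Midtown→Y; Downtown→Z.
The unique mutual best reply is (Uptown, Y), giving (15, 13).
North Co. earns 16 sequentially versus 15 at the Nash outcome: better off.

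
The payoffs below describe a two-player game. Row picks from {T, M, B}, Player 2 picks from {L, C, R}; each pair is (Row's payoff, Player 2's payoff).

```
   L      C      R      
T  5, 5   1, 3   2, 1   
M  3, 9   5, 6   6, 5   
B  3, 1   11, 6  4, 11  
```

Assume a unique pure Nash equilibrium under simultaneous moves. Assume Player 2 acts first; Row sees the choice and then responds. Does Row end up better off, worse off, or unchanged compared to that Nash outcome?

better off

Backward induction with Player 2 moving first.
- L → Row plays T (best of 5, 3, 3); Player 2 gets 5.
- C → Row plays B (best of 1, 5, 11); Player 2 gets 6.
- R → Row plays M (best of 2, 6, 4); Player 2 gets 5.
Maximizing over 5, 6, 5, Player 2 chooses C. Subgame-perfect outcome: (B, C) with payoffs (11, 6).
For the simultaneous game, intersect best replies.
Row's best replies: L→T; C→B; R→M.
Player 2's best replies: T→L; M→L; B→R.
Only (T, L) has each player best-responding; Nash payoffs (5, 5).
Row earns 11 sequentially versus 5 at the Nash outcome: better off.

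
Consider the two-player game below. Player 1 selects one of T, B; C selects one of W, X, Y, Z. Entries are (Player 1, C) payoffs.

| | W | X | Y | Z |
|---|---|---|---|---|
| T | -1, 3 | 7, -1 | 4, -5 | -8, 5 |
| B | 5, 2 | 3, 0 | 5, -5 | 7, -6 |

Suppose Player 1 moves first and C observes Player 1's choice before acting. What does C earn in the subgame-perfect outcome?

2

Backward induction with Player 1 moving first.
- T: BR = Z, leader payoff -8.
- B: BR = W, leader payoff 5.
Player 1's induced payoffs are -8, 5, so Player 1 commits to B. Subgame-perfect outcome: (B, W) with payoffs (5, 2).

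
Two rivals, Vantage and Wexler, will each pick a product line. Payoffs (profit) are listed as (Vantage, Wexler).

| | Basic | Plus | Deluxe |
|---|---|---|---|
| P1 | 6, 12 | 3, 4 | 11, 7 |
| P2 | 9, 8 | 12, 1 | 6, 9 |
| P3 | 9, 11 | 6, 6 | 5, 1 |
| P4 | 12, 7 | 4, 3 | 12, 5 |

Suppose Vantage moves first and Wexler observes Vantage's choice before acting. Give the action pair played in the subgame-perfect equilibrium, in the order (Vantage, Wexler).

(P4, Basic)

Solve by backward induction (Vantage leads).
- P1: BR = Basic, leader payoff 6.
- P2: BR = Deluxe, leader payoff 6.
- P3: BR = Basic, leader payoff 9.
- P4: BR = Basic, leader payoff 12.
Maximizing over 6, 6, 9, 12, Vantage chooses P4. Subgame-perfect outcome: (P4, Basic) with payoffs (12, 7).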